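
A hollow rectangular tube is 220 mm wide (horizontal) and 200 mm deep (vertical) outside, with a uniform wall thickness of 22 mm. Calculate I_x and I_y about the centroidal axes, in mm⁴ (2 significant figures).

I_x ≈ 9.1 × 10⁷ mm⁴, I_y ≈ 1.1 × 10⁸ mm⁴

Split into non-overlapping primitives; take the origin at the lower-left of the bounding box.
Outer rectangle: 220 × 200, A = 44 000 mm², y = 100 mm, Ī = 146 666 667 mm⁴.
Inner void (subtracted): 176 × 156, A = 27 456 mm², y = 100 mm, Ī = 55 680 768 mm⁴.
By symmetry the centroid is at mid-height, ȳ = 100 mm.
All pieces are centred on the centroidal x-axis, so I = ΣĪ (holes subtracted) = 90 985 899 mm⁴.
Repeating about the centroidal y-axis gives I_y = 106 593 579 mm⁴.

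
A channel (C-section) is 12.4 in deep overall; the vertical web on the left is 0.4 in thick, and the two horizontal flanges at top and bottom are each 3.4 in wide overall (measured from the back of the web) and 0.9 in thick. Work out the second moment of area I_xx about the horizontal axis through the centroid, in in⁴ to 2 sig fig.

I_xx ≈ 240 in⁴

Split into non-overlapping primitives; take the origin at the lower-left of the bounding box.
Web: 0.4 × 12.4, A = 4.96 in², y = 6.2 in, Ī = 63.55 in⁴.
Top flange (beyond web): 3 × 0.9, A = 2.7 in², y = 11.95 in, Ī = 0.1823 in⁴.
Bottom flange (beyond web): 3 × 0.9, A = 2.7 in², y = 0.45 in, Ī = 0.1823 in⁴.
By symmetry the centroid is at mid-height, ȳ = 6.2 in.
Transfer each piece to the horizontal axis through the centroid using Ī + A·d² with d = y − 6.2:
  web: d = 0 in → contributes +63.55 in⁴
  top flange (beyond web): d = 5.75 in → contributes +89.45 in⁴
  bottom flange (beyond web): d = -5.75 in → contributes +89.45 in⁴
Total I = 242.5 in⁴.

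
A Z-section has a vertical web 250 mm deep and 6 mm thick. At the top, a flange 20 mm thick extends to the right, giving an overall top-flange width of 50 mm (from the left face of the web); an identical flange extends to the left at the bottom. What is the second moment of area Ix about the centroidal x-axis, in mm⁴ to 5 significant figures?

Ix ≈ 3.1147 × 10⁷ mm⁴

Split into non-overlapping primitives; take the origin at the lower-left of the bounding box.
Web: 6 × 250, A = 1 500 mm², y = 125 mm, Ī = 7 812 500 mm⁴.
Top flange (beyond web): 44 × 20, A = 880 mm², y = 240 mm, Ī = 29333.33 mm⁴.
Bottom flange (beyond web): 44 × 20, A = 880 mm², y = 10 mm, Ī = 29333.33 mm⁴.
Centroid: ȳ = ΣA·y / ΣA = 125 mm.
Transfer each piece to the centroidal x-axis using Ī + A·d² with d = y − 125:
  web: d = 0 mm → contributes +7 812 500 mm⁴
  top flange (beyond web): d = 115 mm → contributes +11 667 333 mm⁴
  bottom flange (beyond web): d = -115 mm → contributes +11 667 333 mm⁴
Total I = 31 147 167 mm⁴.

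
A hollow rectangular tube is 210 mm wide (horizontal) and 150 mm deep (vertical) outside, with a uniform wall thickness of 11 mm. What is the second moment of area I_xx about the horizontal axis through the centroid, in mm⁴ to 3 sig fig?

I_xx ≈ 2.62 × 10⁷ mm⁴

Decompose the section into non-overlapping parts with the origin at the bottom-left of its bounding rectangle.
Outer rectangle: 210 × 150, A = 31 500 mm², y = 75 mm, Ī = 59 062 500 mm⁴.
Inner void (subtracted): 188 × 128, A = 24 064 mm², y = 75 mm, Ī = 32 855 381 mm⁴.
By symmetry the centroid is at mid-height, ȳ = 75 mm.
All pieces are centred on the horizontal axis through the centroid, so I = ΣĪ (holes subtracted) = 26 207 119 mm⁴.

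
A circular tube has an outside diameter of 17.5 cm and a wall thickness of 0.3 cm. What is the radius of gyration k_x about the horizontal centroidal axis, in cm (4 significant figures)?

k_x ≈ 6.082 cm

Break the section into simple shapes (no overlaps), measuring from the bottom-left corner of the bounding box.
Outer circle: ⌀17.5, A = 240.528 cm², y = 8.75 cm, Ī = 4603.86 cm⁴.
Bore (subtracted): ⌀16.9, A = 224.318 cm², y = 8.75 cm, Ī = 4004.21 cm⁴.
By symmetry the centroid is at mid-height, ȳ = 8.75 cm.
All pieces are centred on the horizontal centroidal axis, so I = ΣĪ (holes subtracted) = 599.651 cm⁴.
Radius of gyration: k = √(I/A) = √(599.651 / 16.2106) = 6.08204 cm.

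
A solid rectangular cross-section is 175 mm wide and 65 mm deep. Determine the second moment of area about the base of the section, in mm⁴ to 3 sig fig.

The section: 175 × 65, A = 11 375 mm², y = 32.5 mm, Ī = 4 004 948 mm⁴.
Transfer it to a horizontal axis along the bottom face using Ī + A·d² with d = y − 0:
  the section: d = 32.5 mm → contributes +16 019 792 mm⁴
Total I = 16 019 792 mm⁴.

I_base ≈ 1.60 × 10⁷ mm⁴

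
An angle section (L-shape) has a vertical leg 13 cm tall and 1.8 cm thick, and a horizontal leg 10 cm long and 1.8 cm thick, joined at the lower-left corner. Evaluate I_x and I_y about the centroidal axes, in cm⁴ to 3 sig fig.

I_x ≈ 617 cm⁴, I_y ≈ 315 cm⁴

Decompose the section into non-overlapping parts with the origin at the bottom-left of its bounding rectangle.
Vertical leg: 1.8 × 13, A = 23.4 cm², y = 6.5 cm, Ī = 329.55 cm⁴.
Horizontal leg (remainder): 8.2 × 1.8, A = 14.76 cm², y = 0.9 cm, Ī = 3.9852 cm⁴.
Centroid: ȳ = ΣA·y / ΣA = 4.334 cm.
Transfer each piece to the centroidal x-axis using Ī + A·d² with d = y − 4.334:
  vertical leg: d = 2.166 cm → contributes +439.34 cm⁴
  horizontal leg (remainder): d = -3.434 cm → contributes +178.04 cm⁴
Total I = 617.37 cm⁴.
For the y-axis: x̄ = 2.834 cm.
Repeating about the centroidal y-axis gives I_y = 315.3 cm⁴.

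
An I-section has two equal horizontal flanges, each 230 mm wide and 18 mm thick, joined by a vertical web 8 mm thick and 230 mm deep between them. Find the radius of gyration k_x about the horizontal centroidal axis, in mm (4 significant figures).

k_x ≈ 115.8 mm

Break the section into simple shapes (no overlaps), measuring from the bottom-left corner of the bounding box.
Bottom flange: 230 × 18, A = 4 140 mm², y = 9 mm, Ī = 111 780 mm⁴.
Web: 8 × 230, A = 1 840 mm², y = 133 mm, Ī = 8 111 333 mm⁴.
Top flange: 230 × 18, A = 4 140 mm², y = 257 mm, Ī = 111 780 mm⁴.
By symmetry the centroid is at mid-height, ȳ = 133 mm.
Transfer each piece to the horizontal centroidal axis using Ī + A·d² with d = y − 133:
  bottom flange: d = -124 mm → contributes +63 768 420 mm⁴
  web: d = 0 mm → contributes +8 111 333 mm⁴
  top flange: d = 124 mm → contributes +63 768 420 mm⁴
Total I = 135 648 173 mm⁴.
Radius of gyration: k = √(I/A) = √(135 648 173 / 10 120) = 115.776 mm.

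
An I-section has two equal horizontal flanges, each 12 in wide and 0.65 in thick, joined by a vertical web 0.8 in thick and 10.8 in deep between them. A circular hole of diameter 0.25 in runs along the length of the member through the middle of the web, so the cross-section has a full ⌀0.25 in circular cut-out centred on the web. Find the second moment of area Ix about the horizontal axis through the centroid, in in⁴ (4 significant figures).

Treat the section as a set of non-overlapping primitives; coordinates are from the bounding-box lower-left.
Bottom flange: 12 × 0.65, A = 7.8 in², y = 0.325 in, Ī = 0.274625 in⁴.
Web: 0.8 × 10.8, A = 8.64 in², y = 6.05 in, Ī = 83.9808 in⁴.
Top flange: 12 × 0.65, A = 7.8 in², y = 11.775 in, Ī = 0.274625 in⁴.
Hole (subtracted): ⌀0.25, A = 0.0490874 in², y = 6.05 in, Ī = 0.000191748 in⁴.
By symmetry the centroid is at mid-height, ȳ = 6.05 in.
Transfer each piece to the horizontal axis through the centroid using Ī + A·d² with d = y − 6.05:
  bottom flange: d = -5.725 in → contributes +255.925 in⁴
  web: d = 0 in → contributes +83.9808 in⁴
  top flange: d = 5.725 in → contributes +255.925 in⁴
  hole: d = 0 in → contributes −0.000191748 in⁴
Total I = 595.83 in⁴.

Ix ≈ 595.8 in⁴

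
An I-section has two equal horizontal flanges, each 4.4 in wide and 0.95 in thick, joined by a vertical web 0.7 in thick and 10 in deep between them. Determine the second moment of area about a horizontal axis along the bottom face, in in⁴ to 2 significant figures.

Treat the section as a set of non-overlapping primitives; coordinates are from the bounding-box lower-left.
Bottom flange: 4.4 × 0.95, A = 4.18 in², y = 0.475 in, Ī = 0.3144 in⁴.
Web: 0.7 × 10, A = 7 in², y = 5.95 in, Ī = 58.33 in⁴.
Top flange: 4.4 × 0.95, A = 4.18 in², y = 11.43 in, Ī = 0.3144 in⁴.
Transfer each piece to the base of the section using Ī + A·d² with d = y − 0:
  bottom flange: d = 0.475 in → contributes +1.257 in⁴
  web: d = 5.95 in → contributes +306.2 in⁴
  top flange: d = 11.43 in → contributes +545.9 in⁴
Total I = 853.3 in⁴.

I_base ≈ 850 in⁴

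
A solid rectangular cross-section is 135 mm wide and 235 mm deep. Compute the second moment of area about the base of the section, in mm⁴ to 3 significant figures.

I_base ≈ 5.84 × 10⁸ mm⁴

The section: 135 × 235, A = 31 725 mm², y = 117.5 mm, Ī = 146 001 094 mm⁴.
Transfer it to the base of the section using Ī + A·d² with d = y − 0:
  the section: d = 117.5 mm → contributes +584 004 375 mm⁴
Total I = 584 004 375 mm⁴.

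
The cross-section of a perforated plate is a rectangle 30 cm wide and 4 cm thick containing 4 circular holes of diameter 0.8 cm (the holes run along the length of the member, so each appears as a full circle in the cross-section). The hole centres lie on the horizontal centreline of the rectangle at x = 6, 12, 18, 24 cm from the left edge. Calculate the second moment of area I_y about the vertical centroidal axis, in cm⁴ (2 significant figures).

Split into non-overlapping primitives; take the origin at the lower-left of the bounding box.
Plate: 30 × 4, A = 120 cm², x = 15 cm, Ī = 9 000 cm⁴.
Hole 1 (subtracted): ⌀0.8, A = 0.5027 cm², x = 6 cm, Ī = 0.02011 cm⁴.
Hole 2 (subtracted): ⌀0.8, A = 0.5027 cm², x = 12 cm, Ī = 0.02011 cm⁴.
Hole 3 (subtracted): ⌀0.8, A = 0.5027 cm², x = 18 cm, Ī = 0.02011 cm⁴.
Hole 4 (subtracted): ⌀0.8, A = 0.5027 cm², x = 24 cm, Ī = 0.02011 cm⁴.
By symmetry the centroid is at mid-width, x̄ = 15 cm.
Transfer each piece to the vertical centroidal axis using Ī + A·d² with d = x − 15:
  plate: d = 0 cm → contributes +9 000 cm⁴
  hole 1: d = -9 cm → contributes −40.74 cm⁴
  hole 2: d = -3 cm → contributes −4.544 cm⁴
  hole 3: d = 3 cm → contributes −4.544 cm⁴
  hole 4: d = 9 cm → contributes −40.74 cm⁴
Total I = 8 909 cm⁴.

I_y ≈ 8900 cm⁴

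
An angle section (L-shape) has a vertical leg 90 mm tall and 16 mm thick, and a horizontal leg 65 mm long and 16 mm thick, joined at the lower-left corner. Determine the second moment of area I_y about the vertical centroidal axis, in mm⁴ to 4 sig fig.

I_y ≈ 7.238 × 10⁵ mm⁴

Decompose the section into non-overlapping parts with the origin at the bottom-left of its bounding rectangle.
Vertical leg: 16 × 90, A = 1 440 mm², x = 8 mm, Ī = 30 720 mm⁴.
Horizontal leg (remainder): 49 × 16, A = 784 mm², x = 40.5 mm, Ī = 156 865 mm⁴.
Centroid: x̄ = ΣA·x / ΣA = 19.4568 mm.
Transfer each piece to the vertical centroidal axis using Ī + A·d² with d = x − 19.4568:
  vertical leg: d = -11.4568 mm → contributes +219 733 mm⁴
  horizontal leg (remainder): d = 21.0432 mm → contributes +504 032 mm⁴
Total I = 723 765 mm⁴.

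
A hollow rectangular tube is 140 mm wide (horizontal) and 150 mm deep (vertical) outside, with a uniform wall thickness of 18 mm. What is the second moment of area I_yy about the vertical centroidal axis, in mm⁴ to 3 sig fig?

I_yy ≈ 2.36 × 10⁷ mm⁴

Decompose the section into non-overlapping parts with the origin at the bottom-left of its bounding rectangle.
Outer rectangle: 140 × 150, A = 21 000 mm², x = 70 mm, Ī = 34 300 000 mm⁴.
Inner void (subtracted): 104 × 114, A = 11 856 mm², x = 70 mm, Ī = 10 686 208 mm⁴.
By symmetry the centroid is at mid-width, x̄ = 70 mm.
All pieces are centred on the vertical centroidal axis, so I = ΣĪ (holes subtracted) = 23 613 792 mm⁴.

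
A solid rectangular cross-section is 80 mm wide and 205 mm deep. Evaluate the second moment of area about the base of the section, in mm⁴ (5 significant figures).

I_base ≈ 2.2974 × 10⁸ mm⁴

The section: 80 × 205, A = 16 400 mm², y = 102.5 mm, Ī = 57 434 167 mm⁴.
Transfer it to the bottom edge using Ī + A·d² with d = y − 0:
  the section: d = 102.5 mm → contributes +229 736 667 mm⁴
Total I = 229 736 667 mm⁴.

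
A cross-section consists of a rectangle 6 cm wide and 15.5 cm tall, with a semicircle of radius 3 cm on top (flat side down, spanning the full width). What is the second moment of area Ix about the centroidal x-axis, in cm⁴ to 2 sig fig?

Break the section into simple shapes (no overlaps), measuring from the bottom-left corner of the bounding box.
Rectangular body: 6 × 15.5, A = 93 cm², y = 7.75 cm, Ī = 1 862 cm⁴.
Semicircular cap: semicircle r = 3, A = 14.14 cm², y = 16.77 cm, Ī = 8.89 cm⁴.
Centroid: ȳ = ΣA·y / ΣA = 8.941 cm.
Transfer each piece to the centroidal x-axis using Ī + A·d² with d = y − 8.941:
  rectangular body: d = -1.191 cm → contributes +1 994 cm⁴
  semicircular cap: d = 7.833 cm → contributes +876.2 cm⁴
Total I = 2 870 cm⁴.

Ix ≈ 2900 cm⁴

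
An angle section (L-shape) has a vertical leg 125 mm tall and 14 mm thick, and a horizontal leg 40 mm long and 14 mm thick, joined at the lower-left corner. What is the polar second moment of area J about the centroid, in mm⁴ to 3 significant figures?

J ≈ 3.38 × 10⁶ mm⁴

Break the section into simple shapes (no overlaps), measuring from the bottom-left corner of the bounding box.
Vertical leg: 14 × 125, A = 1 750 mm², y = 62.5 mm, Ī = 2 278 646 mm⁴.
Horizontal leg (remainder): 26 × 14, A = 364 mm², y = 7 mm, Ī = 5945.3 mm⁴.
Centroid: ȳ = ΣA·y / ΣA = 52.944 mm.
Transfer each piece to the centroidal x-axis using Ī + A·d² with d = y − 52.944:
  vertical leg: d = 9.5563 mm → contributes +2 438 461 mm⁴
  horizontal leg (remainder): d = -45.944 mm → contributes +774 285 mm⁴
Total I = 3 212 746 mm⁴.
For the y-axis: x̄ = 10.444 mm.
Repeating about the centroidal y-axis gives I_y = 169 618 mm⁴.
Polar second moment: J = I_x + I_y = 3 382 364 mm⁴.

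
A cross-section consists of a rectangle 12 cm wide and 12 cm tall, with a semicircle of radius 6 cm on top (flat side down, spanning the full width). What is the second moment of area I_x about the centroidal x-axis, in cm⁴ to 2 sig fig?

Decompose the section into non-overlapping parts with the origin at the bottom-left of its bounding rectangle.
Rectangular body: 12 × 12, A = 144 cm², y = 6 cm, Ī = 1 728 cm⁴.
Semicircular cap: semicircle r = 6, A = 56.55 cm², y = 14.55 cm, Ī = 142.2 cm⁴.
Centroid: ȳ = ΣA·y / ΣA = 8.41 cm.
Transfer each piece to the centroidal x-axis using Ī + A·d² with d = y − 8.41:
  rectangular body: d = -2.41 cm → contributes +2 564 cm⁴
  semicircular cap: d = 6.137 cm → contributes +2 272 cm⁴
Total I = 4 836 cm⁴.

I_x ≈ 4800 cm⁴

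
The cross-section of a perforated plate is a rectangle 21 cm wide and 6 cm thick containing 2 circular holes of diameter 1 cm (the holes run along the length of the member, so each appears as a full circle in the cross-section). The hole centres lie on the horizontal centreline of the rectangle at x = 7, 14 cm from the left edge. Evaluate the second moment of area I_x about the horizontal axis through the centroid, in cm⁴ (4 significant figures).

I_x ≈ 377.9 cm⁴

Break the section into simple shapes (no overlaps), measuring from the bottom-left corner of the bounding box.
Plate: 21 × 6, A = 126 cm², y = 3 cm, Ī = 378 cm⁴.
Hole 1 (subtracted): ⌀1, A = 0.785398 cm², y = 3 cm, Ī = 0.0490874 cm⁴.
Hole 2 (subtracted): ⌀1, A = 0.785398 cm², y = 3 cm, Ī = 0.0490874 cm⁴.
By symmetry the centroid is at mid-height, ȳ = 3 cm.
All pieces are centred on the horizontal axis through the centroid, so I = ΣĪ (holes subtracted) = 377.902 cm⁴.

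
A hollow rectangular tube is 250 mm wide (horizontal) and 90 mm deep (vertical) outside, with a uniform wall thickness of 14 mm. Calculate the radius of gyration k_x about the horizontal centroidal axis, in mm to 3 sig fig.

Treat the section as a set of non-overlapping primitives; coordinates are from the bounding-box lower-left.
Outer rectangle: 250 × 90, A = 22 500 mm², y = 45 mm, Ī = 15 187 500 mm⁴.
Inner void (subtracted): 222 × 62, A = 13 764 mm², y = 45 mm, Ī = 4 409 068 mm⁴.
By symmetry the centroid is at mid-height, ȳ = 45 mm.
All pieces are centred on the horizontal centroidal axis, so I = ΣĪ (holes subtracted) = 10 778 432 mm⁴.
Radius of gyration: k = √(I/A) = √(10 778 432 / 8 736) = 35.125 mm.

k_x ≈ 35.1 mm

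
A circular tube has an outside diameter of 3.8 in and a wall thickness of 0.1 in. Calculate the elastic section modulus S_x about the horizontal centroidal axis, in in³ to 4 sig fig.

Treat the section as a set of non-overlapping primitives; coordinates are from the bounding-box lower-left.
Outer circle: ⌀3.8, A = 11.3411 in², y = 1.9 in, Ī = 10.2354 in⁴.
Bore (subtracted): ⌀3.6, A = 10.1788 in², y = 1.9 in, Ī = 8.2448 in⁴.
By symmetry the centroid is at mid-height, ȳ = 1.9 in.
All pieces are centred on the horizontal centroidal axis, so I = ΣĪ (holes subtracted) = 1.99059 in⁴.
Extreme fibre distance c = 1.9 in; S = I/c = 1.04768 in³.

S_x ≈ 1.048 in³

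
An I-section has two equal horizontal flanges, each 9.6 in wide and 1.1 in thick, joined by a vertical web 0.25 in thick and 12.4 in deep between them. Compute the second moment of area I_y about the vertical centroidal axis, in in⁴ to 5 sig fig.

I_y ≈ 162.22 in⁴

Treat the section as a set of non-overlapping primitives; coordinates are from the bounding-box lower-left.
Bottom flange: 9.6 × 1.1, A = 10.56 in², x = 4.8 in, Ī = 81.1008 in⁴.
Web: 0.25 × 12.4, A = 3.1 in², x = 4.8 in, Ī = 0.01614583 in⁴.
Top flange: 9.6 × 1.1, A = 10.56 in², x = 4.8 in, Ī = 81.1008 in⁴.
By symmetry the centroid is at mid-width, x̄ = 4.8 in.
All pieces are centred on the vertical centroidal axis, so I = ΣĪ = 162.2177 in⁴.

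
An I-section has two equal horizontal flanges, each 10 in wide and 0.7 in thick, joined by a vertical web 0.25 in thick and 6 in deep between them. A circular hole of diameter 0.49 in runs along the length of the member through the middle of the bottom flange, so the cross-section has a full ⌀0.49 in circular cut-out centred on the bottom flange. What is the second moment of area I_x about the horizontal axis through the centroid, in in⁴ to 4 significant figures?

Split into non-overlapping primitives; take the origin at the lower-left of the bounding box.
Bottom flange: 10 × 0.7, A = 7 in², y = 0.35 in, Ī = 0.285833 in⁴.
Web: 0.25 × 6, A = 1.5 in², y = 3.7 in, Ī = 4.5 in⁴.
Top flange: 10 × 0.7, A = 7 in², y = 7.05 in, Ī = 0.285833 in⁴.
Hole (subtracted): ⌀0.49, A = 0.188574 in², y = 0.35 in, Ī = 0.00282979 in⁴.
Centroid: ȳ = ΣA·y / ΣA = 3.74126 in.
Transfer each piece to the horizontal axis through the centroid using Ī + A·d² with d = y − 3.74126:
  bottom flange: d = -3.39126 in → contributes +80.7903 in⁴
  web: d = -0.0412583 in → contributes +4.50255 in⁴
  top flange: d = 3.30874 in → contributes +76.9202 in⁴
  hole: d = -3.39126 in → contributes −2.17155 in⁴
Total I = 160.042 in⁴.

I_x ≈ 160.0 in⁴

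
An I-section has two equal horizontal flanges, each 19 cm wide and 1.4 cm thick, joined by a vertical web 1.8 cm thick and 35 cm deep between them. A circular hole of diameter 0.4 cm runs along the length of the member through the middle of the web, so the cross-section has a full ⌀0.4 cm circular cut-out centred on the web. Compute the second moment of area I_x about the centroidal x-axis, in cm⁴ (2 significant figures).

I_x ≈ 2.4 × 10⁴ cm⁴

Break the section into simple shapes (no overlaps), measuring from the bottom-left corner of the bounding box.
Bottom flange: 19 × 1.4, A = 26.6 cm², y = 0.7 cm, Ī = 4.345 cm⁴.
Web: 1.8 × 35, A = 63 cm², y = 18.9 cm, Ī = 6 431 cm⁴.
Top flange: 19 × 1.4, A = 26.6 cm², y = 37.1 cm, Ī = 4.345 cm⁴.
Hole (subtracted): ⌀0.4, A = 0.1257 cm², y = 18.9 cm, Ī = 0.001257 cm⁴.
By symmetry the centroid is at mid-height, ȳ = 18.9 cm.
Transfer each piece to the centroidal x-axis using Ī + A·d² with d = y − 18.9:
  bottom flange: d = -18.2 cm → contributes +8 815 cm⁴
  web: d = 0 cm → contributes +6 431 cm⁴
  top flange: d = 18.2 cm → contributes +8 815 cm⁴
  hole: d = 0 cm → contributes −0.001257 cm⁴
Total I = 24 062 cm⁴.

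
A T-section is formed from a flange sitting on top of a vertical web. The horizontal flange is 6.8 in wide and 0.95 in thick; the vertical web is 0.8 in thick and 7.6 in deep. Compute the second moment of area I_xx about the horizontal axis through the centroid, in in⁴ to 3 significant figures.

I_xx ≈ 87.0 in⁴

Break the section into simple shapes (no overlaps), measuring from the bottom-left corner of the bounding box.
Flange: 6.8 × 0.95, A = 6.46 in², y = 8.075 in, Ī = 0.48585 in⁴.
Web: 0.8 × 7.6, A = 6.08 in², y = 3.8 in, Ī = 29.265 in⁴.
Centroid: ȳ = ΣA·y / ΣA = 6.0023 in.
Transfer each piece to the horizontal axis through the centroid using Ī + A·d² with d = y − 6.0023:
  flange: d = 2.0727 in → contributes +28.239 in⁴
  web: d = -2.2023 in → contributes +58.753 in⁴
Total I = 86.992 in⁴.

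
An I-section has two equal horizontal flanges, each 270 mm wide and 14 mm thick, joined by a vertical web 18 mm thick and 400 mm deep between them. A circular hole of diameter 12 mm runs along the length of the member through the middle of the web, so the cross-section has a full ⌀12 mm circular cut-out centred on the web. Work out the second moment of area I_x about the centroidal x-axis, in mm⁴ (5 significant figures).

Split into non-overlapping primitives; take the origin at the lower-left of the bounding box.
Bottom flange: 270 × 14, A = 3 780 mm², y = 7 mm, Ī = 61 740 mm⁴.
Web: 18 × 400, A = 7 200 mm², y = 214 mm, Ī = 96 000 000 mm⁴.
Top flange: 270 × 14, A = 3 780 mm², y = 421 mm, Ī = 61 740 mm⁴.
Hole (subtracted): ⌀12, A = 113.0973 mm², y = 214 mm, Ī = 1017.876 mm⁴.
By symmetry the centroid is at mid-height, ȳ = 214 mm.
Transfer each piece to the centroidal x-axis using Ī + A·d² with d = y − 214:
  bottom flange: d = -207 mm → contributes +162 030 960 mm⁴
  web: d = 0 mm → contributes +96 000 000 mm⁴
  top flange: d = 207 mm → contributes +162 030 960 mm⁴
  hole: d = 0 mm → contributes −1017.876 mm⁴
Total I = 420 060 902 mm⁴.

I_x ≈ 4.2006 × 10⁸ mm⁴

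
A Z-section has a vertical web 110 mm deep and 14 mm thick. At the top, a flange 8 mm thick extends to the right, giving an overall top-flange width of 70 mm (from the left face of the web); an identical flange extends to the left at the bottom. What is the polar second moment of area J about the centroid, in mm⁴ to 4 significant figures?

J ≈ 5.245 × 10⁶ mm⁴

Split into non-overlapping primitives; take the origin at the lower-left of the bounding box.
Web: 14 × 110, A = 1 540 mm², y = 55 mm, Ī = 1 552 833 mm⁴.
Top flange (beyond web): 56 × 8, A = 448 mm², y = 106 mm, Ī = 2389.33 mm⁴.
Bottom flange (beyond web): 56 × 8, A = 448 mm², y = 4 mm, Ī = 2389.33 mm⁴.
Centroid: ȳ = ΣA·y / ΣA = 55 mm.
Transfer each piece to the centroidal x-axis using Ī + A·d² with d = y − 55:
  web: d = 0 mm → contributes +1 552 833 mm⁴
  top flange (beyond web): d = 51 mm → contributes +1 167 637 mm⁴
  bottom flange (beyond web): d = -51 mm → contributes +1 167 637 mm⁴
Total I = 3 888 108 mm⁴.
For the y-axis: x̄ = 63 mm.
Repeating about the centroidal y-axis gives I_y = 1 356 908 mm⁴.
Polar second moment: J = I_x + I_y = 5 245 016 mm⁴.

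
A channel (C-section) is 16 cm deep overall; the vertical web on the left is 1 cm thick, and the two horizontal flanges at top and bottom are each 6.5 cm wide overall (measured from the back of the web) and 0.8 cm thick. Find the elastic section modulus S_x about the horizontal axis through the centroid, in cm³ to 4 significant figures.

Split into non-overlapping primitives; take the origin at the lower-left of the bounding box.
Web: 1 × 16, A = 16 cm², y = 8 cm, Ī = 341.333 cm⁴.
Top flange (beyond web): 5.5 × 0.8, A = 4.4 cm², y = 15.6 cm, Ī = 0.234667 cm⁴.
Bottom flange (beyond web): 5.5 × 0.8, A = 4.4 cm², y = 0.4 cm, Ī = 0.234667 cm⁴.
By symmetry the centroid is at mid-height, ȳ = 8 cm.
Transfer each piece to the horizontal axis through the centroid using Ī + A·d² with d = y − 8:
  web: d = 0 cm → contributes +341.333 cm⁴
  top flange (beyond web): d = 7.6 cm → contributes +254.379 cm⁴
  bottom flange (beyond web): d = -7.6 cm → contributes +254.379 cm⁴
Total I = 850.091 cm⁴.
Extreme fibre distance c = 8 cm; S = I/c = 106.261 cm³.

S_x ≈ 106.3 cm³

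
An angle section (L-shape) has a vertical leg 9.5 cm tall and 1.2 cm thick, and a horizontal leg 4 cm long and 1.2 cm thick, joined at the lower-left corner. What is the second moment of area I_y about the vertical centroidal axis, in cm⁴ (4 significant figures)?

I_y ≈ 13.94 cm⁴

Decompose the section into non-overlapping parts with the origin at the bottom-left of its bounding rectangle.
Vertical leg: 1.2 × 9.5, A = 11.4 cm², x = 0.6 cm, Ī = 1.368 cm⁴.
Horizontal leg (remainder): 2.8 × 1.2, A = 3.36 cm², x = 2.6 cm, Ī = 2.1952 cm⁴.
Centroid: x̄ = ΣA·x / ΣA = 1.05528 cm.
Transfer each piece to the vertical centroidal axis using Ī + A·d² with d = x − 1.05528:
  vertical leg: d = -0.455285 cm → contributes +3.73104 cm⁴
  horizontal leg (remainder): d = 1.54472 cm → contributes +10.2126 cm⁴
Total I = 13.9437 cm⁴.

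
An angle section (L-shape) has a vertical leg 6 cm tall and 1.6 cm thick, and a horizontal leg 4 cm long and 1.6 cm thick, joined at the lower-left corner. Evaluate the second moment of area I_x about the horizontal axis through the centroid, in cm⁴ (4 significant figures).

Break the section into simple shapes (no overlaps), measuring from the bottom-left corner of the bounding box.
Vertical leg: 1.6 × 6, A = 9.6 cm², y = 3 cm, Ī = 28.8 cm⁴.
Horizontal leg (remainder): 2.4 × 1.6, A = 3.84 cm², y = 0.8 cm, Ī = 0.8192 cm⁴.
Centroid: ȳ = ΣA·y / ΣA = 2.37143 cm.
Transfer each piece to the horizontal axis through the centroid using Ī + A·d² with d = y − 2.37143:
  vertical leg: d = 0.628571 cm → contributes +32.593 cm⁴
  horizontal leg (remainder): d = -1.57143 cm → contributes +10.3016 cm⁴
Total I = 42.8946 cm⁴.

I_x ≈ 42.89 cm⁴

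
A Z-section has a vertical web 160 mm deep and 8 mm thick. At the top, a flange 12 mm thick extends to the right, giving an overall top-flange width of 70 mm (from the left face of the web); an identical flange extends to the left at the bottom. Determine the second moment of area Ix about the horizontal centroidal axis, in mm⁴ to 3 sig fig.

Decompose the section into non-overlapping parts with the origin at the bottom-left of its bounding rectangle.
Web: 8 × 160, A = 1 280 mm², y = 80 mm, Ī = 2 730 667 mm⁴.
Top flange (beyond web): 62 × 12, A = 744 mm², y = 154 mm, Ī = 8 928 mm⁴.
Bottom flange (beyond web): 62 × 12, A = 744 mm², y = 6 mm, Ī = 8 928 mm⁴.
Centroid: ȳ = ΣA·y / ΣA = 80 mm.
Transfer each piece to the horizontal centroidal axis using Ī + A·d² with d = y − 80:
  web: d = 0 mm → contributes +2 730 667 mm⁴
  top flange (beyond web): d = 74 mm → contributes +4 083 072 mm⁴
  bottom flange (beyond web): d = -74 mm → contributes +4 083 072 mm⁴
Total I = 10 896 811 mm⁴.

Ix ≈ 1.09 × 10⁷ mm⁴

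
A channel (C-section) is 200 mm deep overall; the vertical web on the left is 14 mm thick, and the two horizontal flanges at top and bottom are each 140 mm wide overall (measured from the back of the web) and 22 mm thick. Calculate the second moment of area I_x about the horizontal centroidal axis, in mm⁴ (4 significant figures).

Decompose the section into non-overlapping parts with the origin at the bottom-left of its bounding rectangle.
Web: 14 × 200, A = 2 800 mm², y = 100 mm, Ī = 9 333 333 mm⁴.
Top flange (beyond web): 126 × 22, A = 2 772 mm², y = 189 mm, Ī = 111 804 mm⁴.
Bottom flange (beyond web): 126 × 22, A = 2 772 mm², y = 11 mm, Ī = 111 804 mm⁴.
By symmetry the centroid is at mid-height, ȳ = 100 mm.
Transfer each piece to the horizontal centroidal axis using Ī + A·d² with d = y − 100:
  web: d = 0 mm → contributes +9 333 333 mm⁴
  top flange (beyond web): d = 89 mm → contributes +22 068 816 mm⁴
  bottom flange (beyond web): d = -89 mm → contributes +22 068 816 mm⁴
Total I = 53 470 965 mm⁴.

I_x ≈ 5.347 × 10⁷ mm⁴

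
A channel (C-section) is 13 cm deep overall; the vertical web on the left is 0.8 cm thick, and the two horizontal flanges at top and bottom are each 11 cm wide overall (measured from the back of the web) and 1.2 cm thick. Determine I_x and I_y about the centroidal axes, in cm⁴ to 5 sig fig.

I_x ≈ 1001.6 cm⁴, I_y ≈ 433.59 cm⁴

Treat the section as a set of non-overlapping primitives; coordinates are from the bounding-box lower-left.
Web: 0.8 × 13, A = 10.4 cm², y = 6.5 cm, Ī = 146.4667 cm⁴.
Top flange (beyond web): 10.2 × 1.2, A = 12.24 cm², y = 12.4 cm, Ī = 1.4688 cm⁴.
Bottom flange (beyond web): 10.2 × 1.2, A = 12.24 cm², y = 0.6 cm, Ī = 1.4688 cm⁴.
By symmetry the centroid is at mid-height, ȳ = 6.5 cm.
Transfer each piece to the centroidal x-axis using Ī + A·d² with d = y − 6.5:
  web: d = 0 cm → contributes +146.4667 cm⁴
  top flange (beyond web): d = 5.9 cm → contributes +427.5432 cm⁴
  bottom flange (beyond web): d = -5.9 cm → contributes +427.5432 cm⁴
Total I = 1001.553 cm⁴.
For the y-axis: x̄ = 4.260092 cm.
Repeating about the centroidal y-axis gives I_y = 433.5935 cm⁴.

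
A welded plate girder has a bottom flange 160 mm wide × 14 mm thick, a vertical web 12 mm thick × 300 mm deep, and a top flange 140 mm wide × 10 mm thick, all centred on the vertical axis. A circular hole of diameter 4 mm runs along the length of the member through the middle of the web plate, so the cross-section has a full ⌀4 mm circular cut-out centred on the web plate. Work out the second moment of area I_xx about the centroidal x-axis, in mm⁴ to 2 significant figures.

I_xx ≈ 1.1 × 10⁸ mm⁴

Decompose the section into non-overlapping parts with the origin at the bottom-left of its bounding rectangle.
Bottom plate: 160 × 14, A = 2 240 mm², y = 7 mm, Ī = 36 587 mm⁴.
Web plate: 12 × 300, A = 3 600 mm², y = 164 mm, Ī = 27 000 000 mm⁴.
Top plate: 140 × 10, A = 1 400 mm², y = 319 mm, Ī = 11 667 mm⁴.
Hole (subtracted): ⌀4, A = 12.57 mm², y = 164 mm, Ī = 12.57 mm⁴.
Centroid: ȳ = ΣA·y / ΣA = 145.4 mm.
Transfer each piece to the centroidal x-axis using Ī + A·d² with d = y − 145.4:
  bottom plate: d = -138.4 mm → contributes +42 921 379 mm⁴
  web plate: d = 18.63 mm → contributes +28 250 088 mm⁴
  top plate: d = 173.6 mm → contributes +42 220 208 mm⁴
  hole: d = 18.63 mm → contributes −4 376 mm⁴
Total I = 113 387 299 mm⁴.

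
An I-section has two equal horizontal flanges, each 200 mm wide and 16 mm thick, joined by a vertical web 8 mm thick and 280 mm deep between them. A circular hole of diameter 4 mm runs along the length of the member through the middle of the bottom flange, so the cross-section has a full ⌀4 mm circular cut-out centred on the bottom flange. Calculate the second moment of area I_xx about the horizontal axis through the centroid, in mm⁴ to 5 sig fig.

I_xx ≈ 1.5468 × 10⁸ mm⁴

Decompose the section into non-overlapping parts with the origin at the bottom-left of its bounding rectangle.
Bottom flange: 200 × 16, A = 3 200 mm², y = 8 mm, Ī = 68266.67 mm⁴.
Web: 8 × 280, A = 2 240 mm², y = 156 mm, Ī = 14 634 667 mm⁴.
Top flange: 200 × 16, A = 3 200 mm², y = 304 mm, Ī = 68266.67 mm⁴.
Hole (subtracted): ⌀4, A = 12.56637 mm², y = 8 mm, Ī = 12.56637 mm⁴.
Centroid: ȳ = ΣA·y / ΣA = 156.2156 mm.
Transfer each piece to the horizontal axis through the centroid using Ī + A·d² with d = y − 156.2156:
  bottom flange: d = -148.2156 mm → contributes +70 365 404 mm⁴
  web: d = -0.2155708 mm → contributes +14 634 771 mm⁴
  top flange: d = 147.7844 mm → contributes +69 957 027 mm⁴
  hole: d = -148.2156 mm → contributes −276068.8 mm⁴
Total I = 154 681 133 mm⁴.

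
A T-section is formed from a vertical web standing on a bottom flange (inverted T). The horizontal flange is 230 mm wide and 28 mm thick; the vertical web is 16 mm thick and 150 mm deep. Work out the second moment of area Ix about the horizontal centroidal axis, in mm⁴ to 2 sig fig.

Ix ≈ 1.9 × 10⁷ mm⁴

Decompose the section into non-overlapping parts with the origin at the bottom-left of its bounding rectangle.
Flange: 230 × 28, A = 6 440 mm², y = 14 mm, Ī = 420 747 mm⁴.
Web: 16 × 150, A = 2 400 mm², y = 103 mm, Ī = 4 500 000 mm⁴.
Centroid: ȳ = ΣA·y / ΣA = 38.16 mm.
Transfer each piece to the horizontal centroidal axis using Ī + A·d² with d = y − 38.16:
  flange: d = -24.16 mm → contributes +4 180 712 mm⁴
  web: d = 64.84 mm → contributes +14 589 240 mm⁴
Total I = 18 769 952 mm⁴.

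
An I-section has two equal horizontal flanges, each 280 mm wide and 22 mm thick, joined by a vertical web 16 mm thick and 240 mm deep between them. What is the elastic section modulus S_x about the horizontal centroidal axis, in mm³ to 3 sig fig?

S_x ≈ 1.62 × 10⁶ mm³

Treat the section as a set of non-overlapping primitives; coordinates are from the bounding-box lower-left.
Bottom flange: 280 × 22, A = 6 160 mm², y = 11 mm, Ī = 248 453 mm⁴.
Web: 16 × 240, A = 3 840 mm², y = 142 mm, Ī = 18 432 000 mm⁴.
Top flange: 280 × 22, A = 6 160 mm², y = 273 mm, Ī = 248 453 mm⁴.
By symmetry the centroid is at mid-height, ȳ = 142 mm.
Transfer each piece to the horizontal centroidal axis using Ī + A·d² with d = y − 142:
  bottom flange: d = -131 mm → contributes +105 960 213 mm⁴
  web: d = 0 mm → contributes +18 432 000 mm⁴
  top flange: d = 131 mm → contributes +105 960 213 mm⁴
Total I = 230 352 427 mm⁴.
Extreme fibre distance c = 142 mm; S = I/c = 1 622 200 mm³.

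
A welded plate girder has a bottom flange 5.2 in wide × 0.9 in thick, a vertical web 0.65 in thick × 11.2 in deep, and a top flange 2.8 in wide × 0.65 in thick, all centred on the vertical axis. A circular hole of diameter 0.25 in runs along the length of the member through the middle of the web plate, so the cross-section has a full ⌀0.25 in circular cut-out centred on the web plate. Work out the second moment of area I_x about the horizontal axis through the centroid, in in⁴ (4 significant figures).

I_x ≈ 289.3 in⁴

Split into non-overlapping primitives; take the origin at the lower-left of the bounding box.
Bottom plate: 5.2 × 0.9, A = 4.68 in², y = 0.45 in, Ī = 0.3159 in⁴.
Web plate: 0.65 × 11.2, A = 7.28 in², y = 6.5 in, Ī = 76.1003 in⁴.
Top plate: 2.8 × 0.65, A = 1.82 in², y = 12.425 in, Ī = 0.0640792 in⁴.
Hole (subtracted): ⌀0.25, A = 0.0490874 in², y = 6.5 in, Ī = 0.000191748 in⁴.
Centroid: ȳ = ΣA·y / ΣA = 5.22328 in.
Transfer each piece to the horizontal axis through the centroid using Ī + A·d² with d = y − 5.22328:
  bottom plate: d = -4.77328 in → contributes +106.946 in⁴
  web plate: d = 1.27672 in → contributes +87.9667 in⁴
  top plate: d = 7.20172 in → contributes +94.4579 in⁴
  hole: d = 1.27672 in → contributes −0.0802046 in⁴
Total I = 289.29 in⁴.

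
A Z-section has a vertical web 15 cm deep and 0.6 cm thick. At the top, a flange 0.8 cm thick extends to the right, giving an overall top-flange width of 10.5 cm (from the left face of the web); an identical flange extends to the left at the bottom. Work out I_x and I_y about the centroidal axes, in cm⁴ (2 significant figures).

Break the section into simple shapes (no overlaps), measuring from the bottom-left corner of the bounding box.
Web: 0.6 × 15, A = 9 cm², y = 7.5 cm, Ī = 168.8 cm⁴.
Top flange (beyond web): 9.9 × 0.8, A = 7.92 cm², y = 14.6 cm, Ī = 0.4224 cm⁴.
Bottom flange (beyond web): 9.9 × 0.8, A = 7.92 cm², y = 0.4 cm, Ī = 0.4224 cm⁴.
Centroid: ȳ = ΣA·y / ΣA = 7.5 cm.
Transfer each piece to the centroidal x-axis using Ī + A·d² with d = y − 7.5:
  web: d = 0 cm → contributes +168.8 cm⁴
  top flange (beyond web): d = 7.1 cm → contributes +399.7 cm⁴
  bottom flange (beyond web): d = -7.1 cm → contributes +399.7 cm⁴
Total I = 968.1 cm⁴.
For the y-axis: x̄ = 10.2 cm.
Repeating about the centroidal y-axis gives I_y = 566.2 cm⁴.

I_x ≈ 970 cm⁴, I_y ≈ 570 cm⁴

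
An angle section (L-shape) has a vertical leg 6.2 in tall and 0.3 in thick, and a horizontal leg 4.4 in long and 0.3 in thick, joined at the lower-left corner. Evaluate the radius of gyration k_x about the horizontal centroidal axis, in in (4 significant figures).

Decompose the section into non-overlapping parts with the origin at the bottom-left of its bounding rectangle.
Vertical leg: 0.3 × 6.2, A = 1.86 in², y = 3.1 in, Ī = 5.9582 in⁴.
Horizontal leg (remainder): 4.1 × 0.3, A = 1.23 in², y = 0.15 in, Ī = 0.009225 in⁴.
Centroid: ȳ = ΣA·y / ΣA = 1.92573 in.
Transfer each piece to the horizontal centroidal axis using Ī + A·d² with d = y − 1.92573:
  vertical leg: d = 1.17427 in → contributes +8.52298 in⁴
  horizontal leg (remainder): d = -1.77573 in → contributes +3.88767 in⁴
Total I = 12.4107 in⁴.
Radius of gyration: k = √(I/A) = √(12.4107 / 3.09) = 2.00409 in.

k_x ≈ 2.004 in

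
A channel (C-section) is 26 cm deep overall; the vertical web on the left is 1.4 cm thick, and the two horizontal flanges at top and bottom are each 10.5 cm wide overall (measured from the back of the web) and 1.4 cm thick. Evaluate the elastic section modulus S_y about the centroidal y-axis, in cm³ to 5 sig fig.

S_y ≈ 77.883 cm³

Decompose the section into non-overlapping parts with the origin at the bottom-left of its bounding rectangle.
Web: 1.4 × 26, A = 36.4 cm², x = 0.7 cm, Ī = 5.945333 cm⁴.
Top flange (beyond web): 9.1 × 1.4, A = 12.74 cm², x = 5.95 cm, Ī = 87.91662 cm⁴.
Bottom flange (beyond web): 9.1 × 1.4, A = 12.74 cm², x = 5.95 cm, Ī = 87.91662 cm⁴.
Centroid: x̄ = ΣA·x / ΣA = 2.861765 cm.
Transfer each piece to the centroidal y-axis using Ī + A·d² with d = x − 2.861765:
  web: d = -2.161765 cm → contributes +176.0508 cm⁴
  top flange (beyond web): d = 3.088235 cm → contributes +209.4205 cm⁴
  bottom flange (beyond web): d = 3.088235 cm → contributes +209.4205 cm⁴
Total I = 594.8918 cm⁴.
Extreme fibre distance c = 7.638235 cm; S = I/c = 77.88341 cm³.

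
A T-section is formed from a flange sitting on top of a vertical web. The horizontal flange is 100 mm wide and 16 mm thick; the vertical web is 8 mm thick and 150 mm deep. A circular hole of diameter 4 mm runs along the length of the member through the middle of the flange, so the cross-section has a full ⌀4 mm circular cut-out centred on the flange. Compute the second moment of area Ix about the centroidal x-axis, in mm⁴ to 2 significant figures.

Ix ≈ 7.0 × 10⁶ mm⁴

Decompose the section into non-overlapping parts with the origin at the bottom-left of its bounding rectangle.
Flange: 100 × 16, A = 1 600 mm², y = 158 mm, Ī = 34 133 mm⁴.
Web: 8 × 150, A = 1 200 mm², y = 75 mm, Ī = 2 250 000 mm⁴.
Hole (subtracted): ⌀4, A = 12.57 mm², y = 158 mm, Ī = 12.57 mm⁴.
Centroid: ȳ = ΣA·y / ΣA = 122.3 mm.
Transfer each piece to the centroidal x-axis using Ī + A·d² with d = y − 122.3:
  flange: d = 35.73 mm → contributes +2 076 951 mm⁴
  web: d = -47.27 mm → contributes +4 931 140 mm⁴
  hole: d = 35.73 mm → contributes −16 057 mm⁴
Total I = 6 992 034 mm⁴.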